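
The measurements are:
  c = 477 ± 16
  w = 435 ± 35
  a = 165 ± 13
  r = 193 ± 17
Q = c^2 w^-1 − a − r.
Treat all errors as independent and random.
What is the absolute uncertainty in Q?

58.8

Let p = c^2·w^-1 = 523. δp/p = √((2·δc/c)² + (-1·δw/w)²) = √(0.00450 + 0.00647) = 0.105, so δp = 54.8.
Q = p − a − r: δQ = √(δp² + δa² + δr²) = √(3000 + 169 + 289) = 58.8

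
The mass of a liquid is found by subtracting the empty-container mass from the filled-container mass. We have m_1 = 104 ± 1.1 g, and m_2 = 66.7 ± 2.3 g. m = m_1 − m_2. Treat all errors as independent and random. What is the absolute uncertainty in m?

Sums and differences: (δm)² = Σ (cᵢ δxᵢ)².
  (δm_1)² = 1.21;  (δm_2)² = 5.29
δm = √(6.50) = 2.55 g

2.55 g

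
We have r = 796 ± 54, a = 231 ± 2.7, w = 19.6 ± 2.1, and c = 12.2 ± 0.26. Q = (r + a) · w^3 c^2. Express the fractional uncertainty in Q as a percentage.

Let u = r + a = 1030. δu = √(δr² + δa²) = √(2920 + 7.29) = 54.1, so δu/u = 0.0526.
Q is then a monomial in u, w, c:
δQ/Q = √((δu/u)² + (3·δw/w)² + (2·δc/c)²) = √(0.00277 + 0.103 + 0.00182) = 0.328

32.8%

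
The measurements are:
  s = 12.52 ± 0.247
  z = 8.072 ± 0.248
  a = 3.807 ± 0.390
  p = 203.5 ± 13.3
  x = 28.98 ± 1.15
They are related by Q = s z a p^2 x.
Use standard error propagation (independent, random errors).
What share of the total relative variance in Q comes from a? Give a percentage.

34.4%

(δQ/Q)² = (1·δs/s)² + (1·δz/z)² + (1·δa/a)² + (2·δp/p)² + (1·δx/x)²
  s term: (1×0.0197)² = 0.000389
  z term: (1×0.0307)² = 0.000944
  a term: (1×0.102)² = 0.0105
  p term: (2×0.0654)² = 0.0171
  x term: (1×0.0397)² = 0.00157
Total = 0.0305. Share from a = 0.0105/0.0305 = 0.344.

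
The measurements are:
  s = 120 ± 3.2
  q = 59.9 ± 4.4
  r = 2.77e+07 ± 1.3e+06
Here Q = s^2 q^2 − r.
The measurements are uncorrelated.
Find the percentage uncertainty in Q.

Let p = s^2·q^2 = 5.17e+07. δp/p = √((2·δs/s)² + (2·δq/q)²) = √(0.00284 + 0.0216) = 0.156, so δp = 8.08e+06.
Q = p − r: δQ = √(δp² + δr²) = √(6.52e+13 + 1.69e+12) = 8.18e+06
Q = 2.4e+07, so δQ/Q = 8.18e+06/2.4e+07 = 0.341.

34.1%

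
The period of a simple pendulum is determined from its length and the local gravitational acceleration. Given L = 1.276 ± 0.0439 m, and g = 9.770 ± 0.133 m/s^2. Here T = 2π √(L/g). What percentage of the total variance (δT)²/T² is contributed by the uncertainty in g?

(δT/T)² = (½·δL/L)² + (−½·δg/g)²
  L term: (0.5×0.0344)² = 0.000296
  g term: (-0.5×0.0136)² = 4.63e-05
Total = 0.000342. Share from g = 4.63e-05/0.000342 = 0.135.

13.5%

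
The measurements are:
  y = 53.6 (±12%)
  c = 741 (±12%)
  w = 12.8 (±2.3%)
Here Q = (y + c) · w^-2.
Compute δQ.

Let u = y + c = 795. δu = √(δy² + δc²) = √(41.4 + 7910) = 89.2, so δu/u = 0.112.
Q is then a monomial in u, w:
δQ/Q = √((δu/u)² + (-2·δw/w)²) = √(0.0126 + 0.00212) = 0.121
Q = 4.85, so δQ = 0.121 × 4.85 = 0.588.

0.588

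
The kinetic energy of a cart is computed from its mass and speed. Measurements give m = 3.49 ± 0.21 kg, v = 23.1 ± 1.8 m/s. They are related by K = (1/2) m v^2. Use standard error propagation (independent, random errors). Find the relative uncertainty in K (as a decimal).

0.167

Relative error in a monomial: (δK/K)² = Σ (nᵢ · δxᵢ/xᵢ)².
  (1·δm/m)² = (1×0.0602)² = 0.00362;  (2·δv/v)² = (2×0.0779)² = 0.0243
δK/K = √(0.0279) = 0.167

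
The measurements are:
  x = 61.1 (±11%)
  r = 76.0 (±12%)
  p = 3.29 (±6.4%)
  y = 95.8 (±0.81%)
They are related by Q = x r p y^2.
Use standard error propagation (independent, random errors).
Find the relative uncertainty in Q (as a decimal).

0.176

Each factor contributes (exponent × relative error)² to (δQ/Q)²:
  (1·δx/x)² = (1×0.110)² = 0.0121;  (1·δr/r)² = (1×0.120)² = 0.0144;  (1·δp/p)² = (1×0.0640)² = 0.00410;  (2·δy/y)² = (2×0.00810)² = 0.000262
δQ/Q = √(0.0309) = 0.176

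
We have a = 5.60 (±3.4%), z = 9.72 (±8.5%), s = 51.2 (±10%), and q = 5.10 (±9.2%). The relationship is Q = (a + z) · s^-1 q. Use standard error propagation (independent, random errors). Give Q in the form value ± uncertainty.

1.53 ± 0.224

Let u = a + z = 15.3. δu = √(δa² + δz²) = √(0.0363 + 0.683) = 0.848, so δu/u = 0.0553.
Q is then a monomial in u, s, q:
δQ/Q = √((δu/u)² + (-1·δs/s)² + (1·δq/q)²) = √(0.00306 + 0.0100 + 0.00846) = 0.147
Q = 1.53, so δQ = 0.147 × 1.53 = 0.224.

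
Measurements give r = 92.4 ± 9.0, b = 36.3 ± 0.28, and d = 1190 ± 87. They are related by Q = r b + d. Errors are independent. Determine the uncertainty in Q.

339

Let p = r·b = 3350. δp/p = √((1·δr/r)² + (1·δb/b)²) = √(0.00949 + 5.95e-05) = 0.0977, so δp = 328.
Q = p + d: δQ = √(δp² + δd²) = √(1.07e+05 + 7570) = 339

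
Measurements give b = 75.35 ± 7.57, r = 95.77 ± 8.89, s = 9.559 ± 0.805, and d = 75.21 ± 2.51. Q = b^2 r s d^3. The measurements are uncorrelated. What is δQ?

Products/powers → add relative errors in quadrature, weighted by exponent:
  (2·δb/b)² = (2×0.100)² = 0.0404;  (1·δr/r)² = (1×0.0928)² = 0.00862;  (1·δs/s)² = (1×0.0842)² = 0.00709;  (3·δd/d)² = (3×0.0334)² = 0.0100
δQ/Q = √(0.0661) = 0.257
Q = 2.211e+12, so δQ = 0.257 × 2.211e+12 = 5.69e+11.

5.69e+11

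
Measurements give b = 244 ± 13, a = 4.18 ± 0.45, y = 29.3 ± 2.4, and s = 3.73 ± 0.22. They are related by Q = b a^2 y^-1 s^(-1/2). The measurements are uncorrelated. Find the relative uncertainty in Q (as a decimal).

For a monomial Q ∝ b, a^2, y^-1, s^(-1/2), fractional errors add in quadrature:
  (1·δb/b)² = (1×0.0533)² = 0.00284;  (2·δa/a)² = (2×0.108)² = 0.0464;  (-1·δy/y)² = (-1×0.0819)² = 0.00671;  (−½·δs/s)² = (-0.5×0.0590)² = 0.000870
δQ/Q = √(0.0568) = 0.238

0.238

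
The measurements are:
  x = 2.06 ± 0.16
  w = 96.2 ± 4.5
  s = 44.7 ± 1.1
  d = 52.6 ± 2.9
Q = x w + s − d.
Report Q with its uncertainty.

Let p = x·w = 198. δp/p = √((1·δx/x)² + (1·δw/w)²) = √(0.00603 + 0.00219) = 0.0907, so δp = 18.0.
Q = p + s − d: δQ = √(δp² + δs² + δd²) = √(323 + 1.21 + 8.41) = 18.2
Q = 190.

190 ± 18.2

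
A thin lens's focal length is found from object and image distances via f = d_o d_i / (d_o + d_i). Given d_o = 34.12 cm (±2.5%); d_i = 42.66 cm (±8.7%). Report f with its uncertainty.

∂f/∂d_o = (d_i/(d_o+d_i))² = 0.309;  ∂f/∂d_i = (d_o/(d_o+d_i))² = 0.197
δf = √((∂f/∂d_o · δd_o)² + (∂f/∂d_i · δd_i)²) = √(0.0693 + 0.537) = 0.779 cm
f = 18.96 cm.

18.96 ± 0.779 cm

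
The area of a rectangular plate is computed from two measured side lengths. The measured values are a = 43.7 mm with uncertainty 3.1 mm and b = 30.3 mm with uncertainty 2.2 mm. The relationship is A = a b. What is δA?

134 mm^2

Since A is a product/quotient, work with relative uncertainties:
  (1·δa/a)² = (1×0.0709)² = 0.00503;  (1·δb/b)² = (1×0.0726)² = 0.00527
δA/A = √(0.0103) = 0.102
A = 1320 mm^2, so δA = 0.102 × 1320 = 134 mm^2.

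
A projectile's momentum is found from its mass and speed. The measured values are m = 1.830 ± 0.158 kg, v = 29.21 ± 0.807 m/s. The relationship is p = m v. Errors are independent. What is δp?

Relative error in a monomial: (δp/p)² = Σ (nᵢ · δxᵢ/xᵢ)².
  (1·δm/m)² = (1×0.0863)² = 0.00745;  (1·δv/v)² = (1×0.0276)² = 0.000763
δp/p = √(0.00822) = 0.0907
p = 53.45 kg·m/s, so δp = 0.0907 × 53.45 = 4.85 kg·m/s.

4.85 kg·m/s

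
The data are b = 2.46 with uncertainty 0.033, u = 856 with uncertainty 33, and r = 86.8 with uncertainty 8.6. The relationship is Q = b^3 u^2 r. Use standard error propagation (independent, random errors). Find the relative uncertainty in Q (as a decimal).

0.132

Since Q is a product/quotient, work with relative uncertainties:
  (3·δb/b)² = (3×0.0134)² = 0.00162;  (2·δu/u)² = (2×0.0386)² = 0.00594;  (1·δr/r)² = (1×0.0991)² = 0.00982
δQ/Q = √(0.0174) = 0.132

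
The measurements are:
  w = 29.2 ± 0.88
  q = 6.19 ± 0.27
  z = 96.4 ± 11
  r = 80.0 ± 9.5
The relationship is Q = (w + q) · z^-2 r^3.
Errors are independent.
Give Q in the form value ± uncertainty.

1950 ± 826

Let u = w + q = 35.4. δu = √(δw² + δq²) = √(0.774 + 0.0729) = 0.920, so δu/u = 0.0260.
Q is then a monomial in u, z, r:
δQ/Q = √((δu/u)² + (-2·δz/z)² + (3·δr/r)²) = √(0.000677 + 0.0521 + 0.127) = 0.424
Q = 1950, so δQ = 0.424 × 1950 = 826.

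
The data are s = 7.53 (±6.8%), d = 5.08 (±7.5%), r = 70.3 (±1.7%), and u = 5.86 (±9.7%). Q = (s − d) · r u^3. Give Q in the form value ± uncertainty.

34700 ± 13500

Let w = s − d = 2.45. δw = √(δs² + δd²) = √(0.262 + 0.145) = 0.638, so δw/w = 0.261.
Q is then a monomial in w, r, u:
δQ/Q = √((δw/w)² + (1·δr/r)² + (3·δu/u)²) = √(0.0679 + 0.000289 + 0.0847) = 0.391
Q = 34700, so δQ = 0.391 × 34700 = 13500.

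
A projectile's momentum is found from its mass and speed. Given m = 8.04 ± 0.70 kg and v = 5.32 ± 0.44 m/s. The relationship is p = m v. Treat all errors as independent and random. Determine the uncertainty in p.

5.14 kg·m/s

Relative error in a monomial: (δp/p)² = Σ (nᵢ · δxᵢ/xᵢ)².
  (1·δm/m)² = (1×0.0871)² = 0.00758;  (1·δv/v)² = (1×0.0827)² = 0.00684
δp/p = √(0.0144) = 0.120
p = 42.8 kg·m/s, so δp = 0.120 × 42.8 = 5.14 kg·m/s.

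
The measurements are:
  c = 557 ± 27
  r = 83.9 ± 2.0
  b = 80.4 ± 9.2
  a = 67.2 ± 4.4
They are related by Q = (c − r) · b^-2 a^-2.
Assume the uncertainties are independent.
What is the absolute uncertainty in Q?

Let u = c − r = 473. δu = √(δc² + δr²) = √(729 + 4.00) = 27.1, so δu/u = 0.0572.
Q is then a monomial in u, b, a:
δQ/Q = √((δu/u)² + (-2·δb/b)² + (-2·δa/a)²) = √(0.00327 + 0.0524 + 0.0171) = 0.270
Q = 1.62e-05, so δQ = 0.270 × 1.62e-05 = 4.37e-06.

4.37e-06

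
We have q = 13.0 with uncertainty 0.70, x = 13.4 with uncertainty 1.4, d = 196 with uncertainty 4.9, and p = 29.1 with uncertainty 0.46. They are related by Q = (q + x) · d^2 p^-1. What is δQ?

Let u = q + x = 26.4. δu = √(δq² + δx²) = √(0.490 + 1.96) = 1.57, so δu/u = 0.0593.
Q is then a monomial in u, d, p:
δQ/Q = √((δu/u)² + (2·δd/d)² + (-1·δp/p)²) = √(0.00352 + 0.00250 + 0.000250) = 0.0792
Q = 34900, so δQ = 0.0792 × 34900 = 2760.

2760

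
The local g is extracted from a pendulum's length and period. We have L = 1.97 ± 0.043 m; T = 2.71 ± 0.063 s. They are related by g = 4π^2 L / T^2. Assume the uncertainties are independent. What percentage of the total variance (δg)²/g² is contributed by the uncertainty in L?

18.1%

(δg/g)² = (1·δL/L)² + (-2·δT/T)²
  L term: (1×0.0218)² = 0.000476
  T term: (-2×0.0232)² = 0.00216
Total = 0.00264. Share from L = 0.000476/0.00264 = 0.181.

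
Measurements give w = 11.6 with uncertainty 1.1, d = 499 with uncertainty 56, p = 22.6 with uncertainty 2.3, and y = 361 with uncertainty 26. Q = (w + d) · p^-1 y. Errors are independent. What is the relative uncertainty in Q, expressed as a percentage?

16.6%

Let u = w + d = 511. δu = √(δw² + δd²) = √(1.21 + 3140) = 56.0, so δu/u = 0.110.
Q is then a monomial in u, p, y:
δQ/Q = √((δu/u)² + (-1·δp/p)² + (1·δy/y)²) = √(0.0120 + 0.0104 + 0.00519) = 0.166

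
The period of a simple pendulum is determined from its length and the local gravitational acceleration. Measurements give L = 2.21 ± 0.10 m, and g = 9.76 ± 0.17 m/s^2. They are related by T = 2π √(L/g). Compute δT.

0.0725 s

For a monomial T ∝ L^(1/2), g^(-1/2), fractional errors add in quadrature:
  (½·δL/L)² = (0.5×0.0452)² = 0.000512;  (−½·δg/g)² = (-0.5×0.0174)² = 7.58e-05
δT/T = √(0.000588) = 0.0242
T = 2.99 s, so δT = 0.0242 × 2.99 = 0.0725 s.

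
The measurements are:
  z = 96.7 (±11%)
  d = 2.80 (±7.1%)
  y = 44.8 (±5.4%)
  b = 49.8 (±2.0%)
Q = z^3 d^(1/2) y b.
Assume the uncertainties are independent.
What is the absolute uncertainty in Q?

Q is a product of powers, so relative uncertainties combine in quadrature:
  (3·δz/z)² = (3×0.110)² = 0.109;  (½·δd/d)² = (0.5×0.0710)² = 0.00126;  (1·δy/y)² = (1×0.0540)² = 0.00292;  (1·δb/b)² = (1×0.0200)² = 0.000400
δQ/Q = √(0.113) = 0.337
Q = 3.38e+09, so δQ = 0.337 × 3.38e+09 = 1.14e+09.

1.14e+09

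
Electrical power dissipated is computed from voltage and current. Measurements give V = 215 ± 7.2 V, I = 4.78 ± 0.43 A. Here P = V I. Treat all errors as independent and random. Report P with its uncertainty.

Since P is a product/quotient, work with relative uncertainties:
  (1·δV/V)² = (1×0.0335)² = 0.00112;  (1·δI/I)² = (1×0.0900)² = 0.00809
δP/P = √(0.00921) = 0.0960
P = 1030 W, so δP = 0.0960 × 1030 = 98.6 W.

1030 ± 98.6 W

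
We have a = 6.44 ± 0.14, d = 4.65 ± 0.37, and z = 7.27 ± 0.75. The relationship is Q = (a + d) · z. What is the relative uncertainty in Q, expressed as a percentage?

Let u = a + d = 11.1. δu = √(δa² + δd²) = √(0.0196 + 0.137) = 0.396, so δu/u = 0.0357.
Q is then a monomial in u, z:
δQ/Q = √((δu/u)² + (1·δz/z)²) = √(0.00127 + 0.0106) = 0.109

10.9%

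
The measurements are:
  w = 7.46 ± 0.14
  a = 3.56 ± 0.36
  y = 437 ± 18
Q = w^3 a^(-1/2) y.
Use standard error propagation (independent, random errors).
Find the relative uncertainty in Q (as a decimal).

0.0862

Q is a product of powers, so relative uncertainties combine in quadrature:
  (3·δw/w)² = (3×0.0188)² = 0.00317;  (−½·δa/a)² = (-0.5×0.101)² = 0.00256;  (1·δy/y)² = (1×0.0412)² = 0.00170
δQ/Q = √(0.00742) = 0.0862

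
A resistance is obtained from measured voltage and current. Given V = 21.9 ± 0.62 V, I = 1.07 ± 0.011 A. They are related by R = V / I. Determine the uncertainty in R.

0.616 Ω

Relative error in a monomial: (δR/R)² = Σ (nᵢ · δxᵢ/xᵢ)².
  (1·δV/V)² = (1×0.0283)² = 0.000801;  (-1·δI/I)² = (-1×0.0103)² = 0.000106
δR/R = √(0.000907) = 0.0301
R = 20.5 Ω, so δR = 0.0301 × 20.5 = 0.616 Ω.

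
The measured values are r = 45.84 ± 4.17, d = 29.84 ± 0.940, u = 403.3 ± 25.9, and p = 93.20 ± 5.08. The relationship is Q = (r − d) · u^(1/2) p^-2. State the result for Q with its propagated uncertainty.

Let w = r − d = 16.00. δw = √(δr² + δd²) = √(17.4 + 0.884) = 4.27, so δw/w = 0.267.
Q is then a monomial in w, u, p:
δQ/Q = √((δw/w)² + (½·δu/u)² + (-2·δp/p)²) = √(0.0714 + 0.00103 + 0.0119) = 0.290
Q = 0.03699, so δQ = 0.290 × 0.03699 = 0.0107.

0.03699 ± 0.0107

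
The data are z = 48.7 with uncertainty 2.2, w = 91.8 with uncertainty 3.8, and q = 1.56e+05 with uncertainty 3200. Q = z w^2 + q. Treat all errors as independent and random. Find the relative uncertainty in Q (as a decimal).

0.0686

Let p = z·w^2 = 4.1e+05. δp/p = √((1·δz/z)² + (2·δw/w)²) = √(0.00204 + 0.00685) = 0.0943, so δp = 38700.
Q = p + q: δQ = √(δp² + δq²) = √(1.5e+09 + 1.02e+07) = 38800
Q = 5.66e+05, so δQ/Q = 38800/5.66e+05 = 0.0686.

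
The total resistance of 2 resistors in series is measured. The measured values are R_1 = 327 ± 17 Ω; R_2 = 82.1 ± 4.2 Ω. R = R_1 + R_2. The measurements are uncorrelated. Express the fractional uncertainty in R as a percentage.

Sums and differences: (δR)² = Σ (cᵢ δxᵢ)².
  (δR_1)² = 289;  (δR_2)² = 17.6
δR = √(307) = 17.5 Ω
R = 409 Ω, so δR/R = 17.5/409 = 0.0428.

4.28%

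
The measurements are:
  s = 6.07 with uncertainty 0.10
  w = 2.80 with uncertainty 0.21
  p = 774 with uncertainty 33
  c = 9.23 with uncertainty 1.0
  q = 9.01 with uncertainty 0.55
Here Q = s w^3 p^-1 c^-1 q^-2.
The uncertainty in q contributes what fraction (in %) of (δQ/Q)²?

(δQ/Q)² = (1·δs/s)² + (3·δw/w)² + (-1·δp/p)² + (-1·δc/c)² + (-2·δq/q)²
  s term: (1×0.0165)² = 0.000271
  w term: (3×0.0750)² = 0.0506
  p term: (-1×0.0426)² = 0.00182
  c term: (-1×0.108)² = 0.0117
  q term: (-2×0.0610)² = 0.0149
Total = 0.0794. Share from q = 0.0149/0.0794 = 0.188.

18.8%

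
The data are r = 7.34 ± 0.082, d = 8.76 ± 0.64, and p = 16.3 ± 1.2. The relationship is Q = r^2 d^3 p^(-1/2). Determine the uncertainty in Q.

2000

Relative error in a monomial: (δQ/Q)² = Σ (nᵢ · δxᵢ/xᵢ)².
  (2·δr/r)² = (2×0.0112)² = 0.000499;  (3·δd/d)² = (3×0.0731)² = 0.0480;  (−½·δp/p)² = (-0.5×0.0736)² = 0.00135
δQ/Q = √(0.0499) = 0.223
Q = 8970, so δQ = 0.223 × 8970 = 2000.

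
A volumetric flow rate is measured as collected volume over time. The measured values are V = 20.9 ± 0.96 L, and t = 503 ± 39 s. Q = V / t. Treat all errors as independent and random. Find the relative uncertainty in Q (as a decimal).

0.0901

Relative error in a monomial: (δQ/Q)² = Σ (nᵢ · δxᵢ/xᵢ)².
  (1·δV/V)² = (1×0.0459)² = 0.00211;  (-1·δt/t)² = (-1×0.0775)² = 0.00601
δQ/Q = √(0.00812) = 0.0901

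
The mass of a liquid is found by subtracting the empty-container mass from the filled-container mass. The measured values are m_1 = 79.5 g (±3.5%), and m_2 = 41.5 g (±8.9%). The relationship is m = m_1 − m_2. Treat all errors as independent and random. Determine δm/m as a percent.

12.2%

For a sum/difference, combine absolute errors in quadrature:
  (δm_1)² = 7.74;  (δm_2)² = 13.6
δm = √(21.4) = 4.62 g
m = 38.0 g, so δm/m = 4.62/38.0 = 0.122.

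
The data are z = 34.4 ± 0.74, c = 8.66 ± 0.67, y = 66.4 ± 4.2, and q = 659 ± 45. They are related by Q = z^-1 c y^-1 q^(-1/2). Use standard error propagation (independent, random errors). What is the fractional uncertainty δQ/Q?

0.108

For a monomial Q ∝ z^-1, c, y^-1, q^(-1/2), fractional errors add in quadrature:
  (-1·δz/z)² = (-1×0.0215)² = 0.000463;  (1·δc/c)² = (1×0.0774)² = 0.00599;  (-1·δy/y)² = (-1×0.0633)² = 0.00400;  (−½·δq/q)² = (-0.5×0.0683)² = 0.00117
δQ/Q = √(0.0116) = 0.108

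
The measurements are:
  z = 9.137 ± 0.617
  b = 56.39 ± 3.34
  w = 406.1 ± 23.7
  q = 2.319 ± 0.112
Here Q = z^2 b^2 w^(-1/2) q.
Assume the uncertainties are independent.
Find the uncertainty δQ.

5750

Relative error in a monomial: (δQ/Q)² = Σ (nᵢ · δxᵢ/xᵢ)².
  (2·δz/z)² = (2×0.0675)² = 0.0182;  (2·δb/b)² = (2×0.0592)² = 0.0140;  (−½·δw/w)² = (-0.5×0.0584)² = 0.000851;  (1·δq/q)² = (1×0.0483)² = 0.00233
δQ/Q = √(0.0355) = 0.188
Q = 30550, so δQ = 0.188 × 30550 = 5750.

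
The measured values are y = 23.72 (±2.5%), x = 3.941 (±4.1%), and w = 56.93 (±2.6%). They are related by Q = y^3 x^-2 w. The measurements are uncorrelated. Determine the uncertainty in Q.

5580

For a monomial Q ∝ y^3, x^-2, w, fractional errors add in quadrature:
  (3·δy/y)² = (3×0.0250)² = 0.00563;  (-2·δx/x)² = (-2×0.0410)² = 0.00672;  (1·δw/w)² = (1×0.0260)² = 0.000676
δQ/Q = √(0.0130) = 0.114
Q = 48920, so δQ = 0.114 × 48920 = 5580.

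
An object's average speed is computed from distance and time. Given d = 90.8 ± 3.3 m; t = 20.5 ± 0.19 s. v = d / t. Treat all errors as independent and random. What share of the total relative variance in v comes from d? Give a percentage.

93.9%

(δv/v)² = (1·δd/d)² + (-1·δt/t)²
  d term: (1×0.0363)² = 0.00132
  t term: (-1×0.00927)² = 8.59e-05
Total = 0.00141. Share from d = 0.00132/0.00141 = 0.939.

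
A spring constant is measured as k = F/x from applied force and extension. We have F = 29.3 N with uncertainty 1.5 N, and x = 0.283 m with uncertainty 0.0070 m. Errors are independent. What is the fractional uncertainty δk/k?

Each factor contributes (exponent × relative error)² to (δk/k)²:
  (1·δF/F)² = (1×0.0512)² = 0.00262;  (-1·δx/x)² = (-1×0.0247)² = 0.000612
δk/k = √(0.00323) = 0.0569

0.0569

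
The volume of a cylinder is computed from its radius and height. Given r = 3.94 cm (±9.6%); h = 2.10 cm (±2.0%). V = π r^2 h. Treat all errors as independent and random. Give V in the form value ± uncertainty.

102 ± 19.8 cm^3

Relative error in a monomial: (δV/V)² = Σ (nᵢ · δxᵢ/xᵢ)².
  (2·δr/r)² = (2×0.0960)² = 0.0369;  (1·δh/h)² = (1×0.0200)² = 0.000400
δV/V = √(0.0373) = 0.193
V = 102 cm^3, so δV = 0.193 × 102 = 19.8 cm^3.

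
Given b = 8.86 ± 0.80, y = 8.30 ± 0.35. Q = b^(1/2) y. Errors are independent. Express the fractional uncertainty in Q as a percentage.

Since Q is a product/quotient, work with relative uncertainties:
  (½·δb/b)² = (0.5×0.0903)² = 0.00204;  (1·δy/y)² = (1×0.0422)² = 0.00178
δQ/Q = √(0.00382) = 0.0618

6.18%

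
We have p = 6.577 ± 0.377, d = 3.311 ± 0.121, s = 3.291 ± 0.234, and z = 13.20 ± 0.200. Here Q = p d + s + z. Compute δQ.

Let w = p·d = 21.78. δw/w = √((1·δp/p)² + (1·δd/d)²) = √(0.00329 + 0.00134) = 0.0680, so δw = 1.48.
Q = w + s + z: δQ = √(δw² + δs² + δz²) = √(2.19 + 0.0548 + 0.0400) = 1.51

1.51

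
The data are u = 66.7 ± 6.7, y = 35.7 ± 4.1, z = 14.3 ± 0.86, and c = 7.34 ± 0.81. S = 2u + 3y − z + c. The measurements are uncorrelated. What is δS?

Each term contributes (cᵢ δxᵢ)² to (δS)²:
  (2·δu)² = 180;  (3·δy)² = 151;  (δz)² = 0.740;  (δc)² = 0.656
δS = √(332) = 18.2

18.2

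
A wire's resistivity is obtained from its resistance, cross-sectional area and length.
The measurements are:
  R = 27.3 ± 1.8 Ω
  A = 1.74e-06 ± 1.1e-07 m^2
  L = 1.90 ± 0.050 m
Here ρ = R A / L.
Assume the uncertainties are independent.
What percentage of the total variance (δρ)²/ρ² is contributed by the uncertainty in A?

44.2%

(δρ/ρ)² = (1·δR/R)² + (1·δA/A)² + (-1·δL/L)²
  R term: (1×0.0659)² = 0.00435
  A term: (1×0.0632)² = 0.00400
  L term: (-1×0.0263)² = 0.000693
Total = 0.00904. Share from A = 0.00400/0.00904 = 0.442.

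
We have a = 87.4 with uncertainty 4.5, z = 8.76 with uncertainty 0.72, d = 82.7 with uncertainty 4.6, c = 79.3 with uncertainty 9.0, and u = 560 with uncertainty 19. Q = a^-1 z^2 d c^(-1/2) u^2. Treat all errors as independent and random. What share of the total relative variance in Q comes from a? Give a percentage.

6.53%

(δQ/Q)² = (-1·δa/a)² + (2·δz/z)² + (1·δd/d)² + (−½·δc/c)² + (2·δu/u)²
  a term: (-1×0.0515)² = 0.00265
  z term: (2×0.0822)² = 0.0270
  d term: (1×0.0556)² = 0.00309
  c term: (-0.5×0.113)² = 0.00322
  u term: (2×0.0339)² = 0.00460
Total = 0.0406. Share from a = 0.00265/0.0406 = 0.0653.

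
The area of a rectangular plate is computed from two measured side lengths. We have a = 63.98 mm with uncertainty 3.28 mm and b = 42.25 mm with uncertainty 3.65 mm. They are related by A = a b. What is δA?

272 mm^2

Since A is a product/quotient, work with relative uncertainties:
  (1·δa/a)² = (1×0.0513)² = 0.00263;  (1·δb/b)² = (1×0.0864)² = 0.00746
δA/A = √(0.0101) = 0.100
A = 2703 mm^2, so δA = 0.100 × 2703 = 272 mm^2.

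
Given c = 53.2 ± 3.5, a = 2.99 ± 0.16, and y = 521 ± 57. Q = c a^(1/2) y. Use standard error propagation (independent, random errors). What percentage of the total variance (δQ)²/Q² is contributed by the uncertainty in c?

25.4%

(δQ/Q)² = (1·δc/c)² + (½·δa/a)² + (1·δy/y)²
  c term: (1×0.0658)² = 0.00433
  a term: (0.5×0.0535)² = 0.000716
  y term: (1×0.109)² = 0.0120
Total = 0.0170. Share from c = 0.00433/0.0170 = 0.254.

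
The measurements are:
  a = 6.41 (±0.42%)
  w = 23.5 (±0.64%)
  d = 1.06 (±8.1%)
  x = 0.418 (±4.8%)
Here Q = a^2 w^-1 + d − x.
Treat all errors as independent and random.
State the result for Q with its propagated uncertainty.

2.39 ± 0.0901

Let p = a^2·w^-1 = 1.75. δp/p = √((2·δa/a)² + (-1·δw/w)²) = √(7.06e-05 + 4.1e-05) = 0.0106, so δp = 0.0185.
Q = p + d − x: δQ = √(δp² + δd² + δx²) = √(0.000341 + 0.00737 + 0.000403) = 0.0901
Q = 2.39.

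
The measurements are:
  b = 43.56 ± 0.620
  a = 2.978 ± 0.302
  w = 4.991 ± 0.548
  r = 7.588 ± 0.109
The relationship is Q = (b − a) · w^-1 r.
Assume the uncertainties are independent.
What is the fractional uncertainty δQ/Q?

0.112

Let u = b − a = 40.58. δu = √(δb² + δa²) = √(0.384 + 0.0912) = 0.690, so δu/u = 0.0170.
Q is then a monomial in u, w, r:
δQ/Q = √((δu/u)² + (-1·δw/w)² + (1·δr/r)²) = √(0.000289 + 0.0121 + 0.000206) = 0.112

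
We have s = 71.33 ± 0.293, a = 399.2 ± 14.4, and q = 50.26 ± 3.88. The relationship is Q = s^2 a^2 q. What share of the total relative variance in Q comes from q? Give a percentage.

(δQ/Q)² = (2·δs/s)² + (2·δa/a)² + (1·δq/q)²
  s term: (2×0.00411)² = 6.75e-05
  a term: (2×0.0361)² = 0.00520
  q term: (1×0.0772)² = 0.00596
Total = 0.0112. Share from q = 0.00596/0.0112 = 0.531.

53.1%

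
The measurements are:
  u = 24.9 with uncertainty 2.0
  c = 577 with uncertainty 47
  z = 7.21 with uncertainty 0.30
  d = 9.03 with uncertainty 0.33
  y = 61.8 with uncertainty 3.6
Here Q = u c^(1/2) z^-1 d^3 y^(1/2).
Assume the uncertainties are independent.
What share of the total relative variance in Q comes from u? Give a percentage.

(δQ/Q)² = (1·δu/u)² + (½·δc/c)² + (-1·δz/z)² + (3·δd/d)² + (½·δy/y)²
  u term: (1×0.0803)² = 0.00645
  c term: (0.5×0.0815)² = 0.00166
  z term: (-1×0.0416)² = 0.00173
  d term: (3×0.0365)² = 0.0120
  y term: (0.5×0.0583)² = 0.000848
Total = 0.0227. Share from u = 0.00645/0.0227 = 0.284.

28.4%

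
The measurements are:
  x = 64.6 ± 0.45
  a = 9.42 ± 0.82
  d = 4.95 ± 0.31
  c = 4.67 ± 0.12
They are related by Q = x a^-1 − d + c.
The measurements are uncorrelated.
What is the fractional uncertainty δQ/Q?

0.104

Let p = x·a^-1 = 6.86. δp/p = √((1·δx/x)² + (-1·δa/a)²) = √(4.85e-05 + 0.00758) = 0.0873, so δp = 0.599.
Q = p − d + c: δQ = √(δp² + δd² + δc²) = √(0.359 + 0.0961 + 0.0144) = 0.685
Q = 6.58, so δQ/Q = 0.685/6.58 = 0.104.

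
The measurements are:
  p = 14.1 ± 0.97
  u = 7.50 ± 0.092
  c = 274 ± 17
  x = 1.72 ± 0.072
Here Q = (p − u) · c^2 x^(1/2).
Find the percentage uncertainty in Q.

19.4%

Let w = p − u = 6.60. δw = √(δp² + δu²) = √(0.941 + 0.00846) = 0.974, so δw/w = 0.148.
Q is then a monomial in w, c, x:
δQ/Q = √((δw/w)² + (2·δc/c)² + (½·δx/x)²) = √(0.0218 + 0.0154 + 0.000438) = 0.194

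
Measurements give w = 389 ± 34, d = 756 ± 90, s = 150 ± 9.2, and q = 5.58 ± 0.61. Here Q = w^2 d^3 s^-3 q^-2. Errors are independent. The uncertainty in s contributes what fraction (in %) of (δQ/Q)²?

(δQ/Q)² = (2·δw/w)² + (3·δd/d)² + (-3·δs/s)² + (-2·δq/q)²
  w term: (2×0.0874)² = 0.0306
  d term: (3×0.119)² = 0.128
  s term: (-3×0.0613)² = 0.0339
  q term: (-2×0.109)² = 0.0478
Total = 0.240. Share from s = 0.0339/0.240 = 0.141.

14.1%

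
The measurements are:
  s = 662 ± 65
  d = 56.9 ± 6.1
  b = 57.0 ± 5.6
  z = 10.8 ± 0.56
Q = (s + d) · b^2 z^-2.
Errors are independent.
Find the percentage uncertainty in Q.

24.0%

Let u = s + d = 719. δu = √(δs² + δd²) = √(4220 + 37.2) = 65.3, so δu/u = 0.0908.
Q is then a monomial in u, b, z:
δQ/Q = √((δu/u)² + (2·δb/b)² + (-2·δz/z)²) = √(0.00825 + 0.0386 + 0.0108) = 0.240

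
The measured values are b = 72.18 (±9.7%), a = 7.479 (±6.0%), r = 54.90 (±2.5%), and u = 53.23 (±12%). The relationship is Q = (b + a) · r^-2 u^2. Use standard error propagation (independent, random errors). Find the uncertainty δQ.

Let w = b + a = 79.66. δw = √(δb² + δa²) = √(49.0 + 0.201) = 7.02, so δw/w = 0.0881.
Q is then a monomial in w, r, u:
δQ/Q = √((δw/w)² + (-2·δr/r)² + (2·δu/u)²) = √(0.00776 + 0.00250 + 0.0576) = 0.260
Q = 74.89, so δQ = 0.260 × 74.89 = 19.5.

19.5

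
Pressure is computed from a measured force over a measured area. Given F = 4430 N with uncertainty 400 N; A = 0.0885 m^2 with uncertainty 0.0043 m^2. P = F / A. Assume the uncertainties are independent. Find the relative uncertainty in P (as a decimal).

0.103

Each factor contributes (exponent × relative error)² to (δP/P)²:
  (1·δF/F)² = (1×0.0903)² = 0.00815;  (-1·δA/A)² = (-1×0.0486)² = 0.00236
δP/P = √(0.0105) = 0.103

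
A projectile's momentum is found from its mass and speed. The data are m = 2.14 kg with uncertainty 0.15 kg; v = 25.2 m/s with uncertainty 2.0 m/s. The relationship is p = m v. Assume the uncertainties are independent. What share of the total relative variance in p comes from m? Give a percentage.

(δp/p)² = (1·δm/m)² + (1·δv/v)²
  m term: (1×0.0701)² = 0.00491
  v term: (1×0.0794)² = 0.00630
Total = 0.0112. Share from m = 0.00491/0.0112 = 0.438.

43.8%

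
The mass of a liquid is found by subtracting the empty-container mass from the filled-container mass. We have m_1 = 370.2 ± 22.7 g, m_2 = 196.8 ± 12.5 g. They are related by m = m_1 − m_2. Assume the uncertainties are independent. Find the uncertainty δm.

Absolute uncertainties add in quadrature for a linear combination:
  (δm_1)² = 515;  (δm_2)² = 156
δm = √(672) = 25.9 g

25.9 g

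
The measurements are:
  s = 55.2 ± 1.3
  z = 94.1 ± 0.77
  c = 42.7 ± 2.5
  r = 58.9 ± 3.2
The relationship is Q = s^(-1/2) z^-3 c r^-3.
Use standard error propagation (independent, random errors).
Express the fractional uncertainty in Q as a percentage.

Relative error in a monomial: (δQ/Q)² = Σ (nᵢ · δxᵢ/xᵢ)².
  (−½·δs/s)² = (-0.5×0.0236)² = 0.000139;  (-3·δz/z)² = (-3×0.00818)² = 0.000603;  (1·δc/c)² = (1×0.0585)² = 0.00343;  (-3·δr/r)² = (-3×0.0543)² = 0.0266
δQ/Q = √(0.0307) = 0.175

17.5%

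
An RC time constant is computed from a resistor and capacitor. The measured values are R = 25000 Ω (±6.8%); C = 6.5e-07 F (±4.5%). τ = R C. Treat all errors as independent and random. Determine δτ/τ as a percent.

τ is a product of powers, so relative uncertainties combine in quadrature:
  (1·δR/R)² = (1×0.0680)² = 0.00462;  (1·δC/C)² = (1×0.0450)² = 0.00202
δτ/τ = √(0.00665) = 0.0815

8.15%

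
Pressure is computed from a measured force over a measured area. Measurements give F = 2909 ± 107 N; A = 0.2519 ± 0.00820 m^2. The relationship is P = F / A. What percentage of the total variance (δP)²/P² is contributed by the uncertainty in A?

43.9%

(δP/P)² = (1·δF/F)² + (-1·δA/A)²
  F term: (1×0.0368)² = 0.00135
  A term: (-1×0.0326)² = 0.00106
Total = 0.00241. Share from A = 0.00106/0.00241 = 0.439.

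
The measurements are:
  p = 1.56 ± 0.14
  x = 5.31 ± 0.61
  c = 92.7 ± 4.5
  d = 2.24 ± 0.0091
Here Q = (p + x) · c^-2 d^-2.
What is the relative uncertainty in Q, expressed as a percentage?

Let u = p + x = 6.87. δu = √(δp² + δx²) = √(0.0196 + 0.372) = 0.626, so δu/u = 0.0911.
Q is then a monomial in u, c, d:
δQ/Q = √((δu/u)² + (-2·δc/c)² + (-2·δd/d)²) = √(0.00830 + 0.00943 + 6.6e-05) = 0.133

13.3%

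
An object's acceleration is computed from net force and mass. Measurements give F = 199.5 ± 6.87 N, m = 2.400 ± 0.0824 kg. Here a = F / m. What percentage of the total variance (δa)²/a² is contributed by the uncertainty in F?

50.1%

(δa/a)² = (1·δF/F)² + (-1·δm/m)²
  F term: (1×0.0344)² = 0.00119
  m term: (-1×0.0343)² = 0.00118
Total = 0.00236. Share from F = 0.00119/0.00236 = 0.501.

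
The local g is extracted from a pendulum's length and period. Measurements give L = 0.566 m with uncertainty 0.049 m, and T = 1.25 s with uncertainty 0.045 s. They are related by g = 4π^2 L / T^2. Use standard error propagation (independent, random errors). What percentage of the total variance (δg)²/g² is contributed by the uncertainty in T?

40.9%

(δg/g)² = (1·δL/L)² + (-2·δT/T)²
  L term: (1×0.0866)² = 0.00749
  T term: (-2×0.0360)² = 0.00518
Total = 0.0127. Share from T = 0.00518/0.0127 = 0.409.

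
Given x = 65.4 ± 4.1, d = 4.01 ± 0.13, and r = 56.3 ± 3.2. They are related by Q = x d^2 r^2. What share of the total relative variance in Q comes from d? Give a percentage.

20.0%

(δQ/Q)² = (1·δx/x)² + (2·δd/d)² + (2·δr/r)²
  x term: (1×0.0627)² = 0.00393
  d term: (2×0.0324)² = 0.00420
  r term: (2×0.0568)² = 0.0129
Total = 0.0211. Share from d = 0.00420/0.0211 = 0.200.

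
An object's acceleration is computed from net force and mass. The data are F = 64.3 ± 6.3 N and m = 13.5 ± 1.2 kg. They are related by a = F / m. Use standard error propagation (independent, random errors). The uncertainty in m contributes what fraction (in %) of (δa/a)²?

45.1%

(δa/a)² = (1·δF/F)² + (-1·δm/m)²
  F term: (1×0.0980)² = 0.00960
  m term: (-1×0.0889)² = 0.00790
Total = 0.0175. Share from m = 0.00790/0.0175 = 0.451.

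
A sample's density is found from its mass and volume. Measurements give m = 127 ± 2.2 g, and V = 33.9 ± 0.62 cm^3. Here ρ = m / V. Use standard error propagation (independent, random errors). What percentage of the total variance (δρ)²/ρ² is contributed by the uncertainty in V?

52.7%

(δρ/ρ)² = (1·δm/m)² + (-1·δV/V)²
  m term: (1×0.0173)² = 0.000300
  V term: (-1×0.0183)² = 0.000334
Total = 0.000635. Share from V = 0.000334/0.000635 = 0.527.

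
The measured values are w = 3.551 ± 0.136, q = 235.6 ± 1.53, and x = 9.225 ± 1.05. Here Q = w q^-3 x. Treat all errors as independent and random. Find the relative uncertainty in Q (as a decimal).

0.122

Relative error in a monomial: (δQ/Q)² = Σ (nᵢ · δxᵢ/xᵢ)².
  (1·δw/w)² = (1×0.0383)² = 0.00147;  (-3·δq/q)² = (-3×0.00649)² = 0.000380;  (1·δx/x)² = (1×0.114)² = 0.0130
δQ/Q = √(0.0148) = 0.122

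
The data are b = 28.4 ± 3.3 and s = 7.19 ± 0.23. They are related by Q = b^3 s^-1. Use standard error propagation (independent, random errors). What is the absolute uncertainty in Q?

1120

Since Q is a product/quotient, work with relative uncertainties:
  (3·δb/b)² = (3×0.116)² = 0.122;  (-1·δs/s)² = (-1×0.0320)² = 0.00102
δQ/Q = √(0.123) = 0.350
Q = 3190, so δQ = 0.350 × 3190 = 1120.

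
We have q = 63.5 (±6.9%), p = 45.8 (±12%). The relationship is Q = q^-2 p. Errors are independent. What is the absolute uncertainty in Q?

Each factor contributes (exponent × relative error)² to (δQ/Q)²:
  (-2·δq/q)² = (-2×0.0690)² = 0.0190;  (1·δp/p)² = (1×0.120)² = 0.0144
δQ/Q = √(0.0334) = 0.183
Q = 0.0114, so δQ = 0.183 × 0.0114 = 0.00208.

0.00208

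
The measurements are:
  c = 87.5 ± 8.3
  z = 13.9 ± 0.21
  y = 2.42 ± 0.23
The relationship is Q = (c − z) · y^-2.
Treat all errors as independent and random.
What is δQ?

2.78

Let u = c − z = 73.6. δu = √(δc² + δz²) = √(68.9 + 0.0441) = 8.30, so δu/u = 0.113.
Q is then a monomial in u, y:
δQ/Q = √((δu/u)² + (-2·δy/y)²) = √(0.0127 + 0.0361) = 0.221
Q = 12.6, so δQ = 0.221 × 12.6 = 2.78.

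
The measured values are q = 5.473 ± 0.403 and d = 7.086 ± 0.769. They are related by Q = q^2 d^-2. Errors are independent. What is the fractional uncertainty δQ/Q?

Relative error in a monomial: (δQ/Q)² = Σ (nᵢ · δxᵢ/xᵢ)².
  (2·δq/q)² = (2×0.0736)² = 0.0217;  (-2·δd/d)² = (-2×0.109)² = 0.0471
δQ/Q = √(0.0688) = 0.262

0.262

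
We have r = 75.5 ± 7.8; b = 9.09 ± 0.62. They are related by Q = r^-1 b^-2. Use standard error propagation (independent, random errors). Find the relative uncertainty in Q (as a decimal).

0.171

Products/powers → add relative errors in quadrature, weighted by exponent:
  (-1·δr/r)² = (-1×0.103)² = 0.0107;  (-2·δb/b)² = (-2×0.0682)² = 0.0186
δQ/Q = √(0.0293) = 0.171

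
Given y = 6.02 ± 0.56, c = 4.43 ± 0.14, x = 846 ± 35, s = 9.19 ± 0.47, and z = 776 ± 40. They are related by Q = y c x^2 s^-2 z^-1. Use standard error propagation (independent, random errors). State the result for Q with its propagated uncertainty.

291 ± 50.1

Q is a product of powers, so relative uncertainties combine in quadrature:
  (1·δy/y)² = (1×0.0930)² = 0.00865;  (1·δc/c)² = (1×0.0316)² = 0.000999;  (2·δx/x)² = (2×0.0414)² = 0.00685;  (-2·δs/s)² = (-2×0.0511)² = 0.0105;  (-1·δz/z)² = (-1×0.0515)² = 0.00266
δQ/Q = √(0.0296) = 0.172
Q = 291, so δQ = 0.172 × 291 = 50.1.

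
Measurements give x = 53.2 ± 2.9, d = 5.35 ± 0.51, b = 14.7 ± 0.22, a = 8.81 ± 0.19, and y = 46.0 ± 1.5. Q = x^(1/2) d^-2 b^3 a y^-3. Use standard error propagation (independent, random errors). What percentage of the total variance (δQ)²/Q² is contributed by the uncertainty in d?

(δQ/Q)² = (½·δx/x)² + (-2·δd/d)² + (3·δb/b)² + (1·δa/a)² + (-3·δy/y)²
  x term: (0.5×0.0545)² = 0.000743
  d term: (-2×0.0953)² = 0.0363
  b term: (3×0.0150)² = 0.00202
  a term: (1×0.0216)² = 0.000465
  y term: (-3×0.0326)² = 0.00957
Total = 0.0491. Share from d = 0.0363/0.0491 = 0.740.

74.0%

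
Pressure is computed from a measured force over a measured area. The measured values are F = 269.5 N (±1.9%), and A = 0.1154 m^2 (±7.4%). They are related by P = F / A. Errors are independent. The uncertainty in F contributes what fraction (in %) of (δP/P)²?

(δP/P)² = (1·δF/F)² + (-1·δA/A)²
  F term: (1×0.0190)² = 0.000361
  A term: (-1×0.0740)² = 0.00548
Total = 0.00584. Share from F = 0.000361/0.00584 = 0.0618.

6.18%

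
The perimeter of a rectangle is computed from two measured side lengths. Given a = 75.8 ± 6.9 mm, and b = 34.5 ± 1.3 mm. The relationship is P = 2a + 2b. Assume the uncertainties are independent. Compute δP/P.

Each term contributes (cᵢ δxᵢ)² to (δP)²:
  (2·δa)² = 190;  (2·δb)² = 6.76
δP = √(197) = 14.0 mm
P = 221 mm, so δP/P = 14.0/221 = 0.0637.

0.0637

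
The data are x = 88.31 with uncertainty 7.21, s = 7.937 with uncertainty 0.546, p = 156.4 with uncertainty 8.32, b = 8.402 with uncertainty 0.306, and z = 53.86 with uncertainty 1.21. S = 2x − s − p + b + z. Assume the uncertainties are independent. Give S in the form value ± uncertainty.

74.55 ± 16.7

For a sum/difference, combine absolute errors in quadrature:
  (2·δx)² = 208;  (δs)² = 0.298;  (δp)² = 69.2;  (δb)² = 0.0936;  (δz)² = 1.46
δS = √(279) = 16.7
S = 74.55.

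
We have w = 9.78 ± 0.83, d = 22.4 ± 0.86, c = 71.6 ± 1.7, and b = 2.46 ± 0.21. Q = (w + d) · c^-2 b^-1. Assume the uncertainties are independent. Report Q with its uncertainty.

0.00255 ± 0.000267

Let u = w + d = 32.2. δu = √(δw² + δd²) = √(0.689 + 0.740) = 1.20, so δu/u = 0.0371.
Q is then a monomial in u, c, b:
δQ/Q = √((δu/u)² + (-2·δc/c)² + (-1·δb/b)²) = √(0.00138 + 0.00225 + 0.00729) = 0.105
Q = 0.00255, so δQ = 0.105 × 0.00255 = 0.000267.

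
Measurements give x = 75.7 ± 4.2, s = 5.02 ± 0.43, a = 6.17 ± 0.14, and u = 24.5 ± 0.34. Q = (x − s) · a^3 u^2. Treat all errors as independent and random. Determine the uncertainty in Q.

9.44e+05

Let w = x − s = 70.7. δw = √(δx² + δs²) = √(17.6 + 0.185) = 4.22, so δw/w = 0.0597.
Q is then a monomial in w, a, u:
δQ/Q = √((δw/w)² + (3·δa/a)² + (2·δu/u)²) = √(0.00357 + 0.00463 + 0.000770) = 0.0947
Q = 9.97e+06, so δQ = 0.0947 × 9.97e+06 = 9.44e+05.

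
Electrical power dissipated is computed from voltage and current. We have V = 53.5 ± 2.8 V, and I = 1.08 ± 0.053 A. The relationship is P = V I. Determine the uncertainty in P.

4.15 W

Products/powers → add relative errors in quadrature, weighted by exponent:
  (1·δV/V)² = (1×0.0523)² = 0.00274;  (1·δI/I)² = (1×0.0491)² = 0.00241
δP/P = √(0.00515) = 0.0717
P = 57.8 W, so δP = 0.0717 × 57.8 = 4.15 W.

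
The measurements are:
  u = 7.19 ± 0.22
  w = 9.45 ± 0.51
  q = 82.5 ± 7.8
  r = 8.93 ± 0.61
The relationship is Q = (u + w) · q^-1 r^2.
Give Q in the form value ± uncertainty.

Let h = u + w = 16.6. δh = √(δu² + δw²) = √(0.0484 + 0.260) = 0.555, so δh/h = 0.0334.
Q is then a monomial in h, q, r:
δQ/Q = √((δh/h)² + (-1·δq/q)² + (2·δr/r)²) = √(0.00111 + 0.00894 + 0.0187) = 0.169
Q = 16.1, so δQ = 0.169 × 16.1 = 2.73.

16.1 ± 2.73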